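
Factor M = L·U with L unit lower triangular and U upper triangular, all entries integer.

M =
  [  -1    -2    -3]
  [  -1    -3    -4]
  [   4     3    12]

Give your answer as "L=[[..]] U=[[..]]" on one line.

L=[[1,0,0],[1,1,0],[-4,5,1]] U=[[-1,-2,-3],[0,-1,-1],[0,0,5]]

  r1 -= 1·r0 → [0,-1,-1]
  r2 -= -4·r0 → [0,-5,0]
  r2 -= 5·r1 → [0,0,5]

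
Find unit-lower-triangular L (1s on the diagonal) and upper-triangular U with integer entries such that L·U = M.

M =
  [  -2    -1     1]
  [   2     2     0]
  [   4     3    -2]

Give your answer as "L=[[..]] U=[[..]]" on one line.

L=[[1,0,0],[-1,1,0],[-2,1,1]] U=[[-2,-1,1],[0,1,1],[0,0,-1]]

  row1 -= -1·row0 → [0,1,1]
  row2 -= -2·row0 → [0,1,0]
  row2 -= 1·row1 → [0,0,-1]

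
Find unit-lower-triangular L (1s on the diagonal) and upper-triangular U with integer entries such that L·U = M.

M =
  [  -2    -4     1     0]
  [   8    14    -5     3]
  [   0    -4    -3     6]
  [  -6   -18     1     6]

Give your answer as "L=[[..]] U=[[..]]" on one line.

L=[[1,0,0,0],[-4,1,0,0],[0,2,1,0],[3,3,-1,1]] U=[[-2,-4,1,0],[0,-2,-1,3],[0,0,-1,0],[0,0,0,-3]]

  R1 -= -4·R0 → [0,-2,-1,3]
  R2 -= 0·R0 → [0,-4,-3,6]
  R3 -= 3·R0 → [0,-6,-2,6]
  R2 -= 2·R1 → [0,0,-1,0]
  R3 -= 3·R1 → [0,0,1,-3]
  R3 -= -1·R2 → [0,0,0,-3]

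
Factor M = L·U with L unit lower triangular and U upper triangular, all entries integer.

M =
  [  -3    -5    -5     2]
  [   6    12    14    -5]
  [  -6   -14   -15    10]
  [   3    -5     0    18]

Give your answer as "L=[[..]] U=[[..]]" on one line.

  row1 -= -2·row0 → [0,2,4,-1]
  row2 -= 2·row0 → [0,-4,-5,6]
  row3 -= -1·row0 → [0,-10,-5,20]
  row2 -= -2·row1 → [0,0,3,4]
  row3 -= -5·row1 → [0,0,15,15]
  row3 -= 5·row2 → [0,0,0,-5]

L=[[1,0,0,0],[-2,1,0,0],[2,-2,1,0],[-1,-5,5,1]] U=[[-3,-5,-5,2],[0,2,4,-1],[0,0,3,4],[0,0,0,-5]]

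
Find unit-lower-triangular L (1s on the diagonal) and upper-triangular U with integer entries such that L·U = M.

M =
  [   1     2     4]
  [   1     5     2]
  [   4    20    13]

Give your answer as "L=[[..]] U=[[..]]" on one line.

  row1 -= 1·row0 → [0,3,-2]
  row2 -= 4·row0 → [0,12,-3]
  row2 -= 4·row1 → [0,0,5]

L=[[1,0,0],[1,1,0],[4,4,1]] U=[[1,2,4],[0,3,-2],[0,0,5]]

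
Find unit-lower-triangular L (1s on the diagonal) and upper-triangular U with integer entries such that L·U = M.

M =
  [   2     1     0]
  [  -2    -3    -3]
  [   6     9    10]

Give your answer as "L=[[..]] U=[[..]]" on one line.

L=[[1,0,0],[-1,1,0],[3,-3,1]] U=[[2,1,0],[0,-2,-3],[0,0,1]]

  r1 -= -1·r0 → [0,-2,-3]
  r2 -= 3·r0 → [0,6,10]
  r2 -= -3·r1 → [0,0,1]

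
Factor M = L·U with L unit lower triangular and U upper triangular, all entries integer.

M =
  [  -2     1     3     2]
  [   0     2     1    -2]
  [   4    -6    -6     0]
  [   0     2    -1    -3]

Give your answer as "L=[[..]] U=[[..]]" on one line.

L=[[1,0,0,0],[0,1,0,0],[-2,-2,1,0],[0,1,-1,1]] U=[[-2,1,3,2],[0,2,1,-2],[0,0,2,0],[0,0,0,-1]]

  row1 -= 0·row0 → [0,2,1,-2]
  row2 -= -2·row0 → [0,-4,0,4]
  row3 -= 0·row0 → [0,2,-1,-3]
  row2 -= -2·row1 → [0,0,2,0]
  row3 -= 1·row1 → [0,0,-2,-1]
  row3 -= -1·row2 → [0,0,0,-1]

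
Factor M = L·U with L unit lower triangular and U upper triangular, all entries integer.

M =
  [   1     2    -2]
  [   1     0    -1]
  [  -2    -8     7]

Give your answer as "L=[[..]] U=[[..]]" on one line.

  r1 -= 1·r0 → [0,-2,1]
  r2 -= -2·r0 → [0,-4,3]
  r2 -= 2·r1 → [0,0,1]

L=[[1,0,0],[1,1,0],[-2,2,1]] U=[[1,2,-2],[0,-2,1],[0,0,1]]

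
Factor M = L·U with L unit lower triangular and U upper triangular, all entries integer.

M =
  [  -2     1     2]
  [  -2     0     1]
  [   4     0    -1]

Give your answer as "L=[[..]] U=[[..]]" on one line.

  row1 -= 1·row0 → [0,-1,-1]
  row2 -= -2·row0 → [0,2,3]
  row2 -= -2·row1 → [0,0,1]

L=[[1,0,0],[1,1,0],[-2,-2,1]] U=[[-2,1,2],[0,-1,-1],[0,0,1]]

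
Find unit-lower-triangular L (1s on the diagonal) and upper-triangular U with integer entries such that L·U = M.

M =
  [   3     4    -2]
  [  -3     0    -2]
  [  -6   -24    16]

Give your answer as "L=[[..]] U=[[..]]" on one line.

L=[[1,0,0],[-1,1,0],[-2,-4,1]] U=[[3,4,-2],[0,4,-4],[0,0,-4]]

  R1 -= -1·R0 → [0,4,-4]
  R2 -= -2·R0 → [0,-16,12]
  R2 -= -4·R1 → [0,0,-4]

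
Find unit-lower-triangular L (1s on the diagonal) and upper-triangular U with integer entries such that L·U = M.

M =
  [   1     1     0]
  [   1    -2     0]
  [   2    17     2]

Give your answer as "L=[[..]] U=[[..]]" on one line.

  r1 -= 1·r0 → [0,-3,0]
  r2 -= 2·r0 → [0,15,2]
  r2 -= -5·r1 → [0,0,2]

L=[[1,0,0],[1,1,0],[2,-5,1]] U=[[1,1,0],[0,-3,0],[0,0,2]]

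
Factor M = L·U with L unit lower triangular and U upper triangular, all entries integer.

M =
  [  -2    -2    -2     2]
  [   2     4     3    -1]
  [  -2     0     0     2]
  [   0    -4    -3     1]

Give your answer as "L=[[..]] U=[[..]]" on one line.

L=[[1,0,0,0],[-1,1,0,0],[1,1,1,0],[0,-2,-1,1]] U=[[-2,-2,-2,2],[0,2,1,1],[0,0,1,-1],[0,0,0,2]]

  row1 -= -1·row0 → [0,2,1,1]
  row2 -= 1·row0 → [0,2,2,0]
  row3 -= 0·row0 → [0,-4,-3,1]
  row2 -= 1·row1 → [0,0,1,-1]
  row3 -= -2·row1 → [0,0,-1,3]
  row3 -= -1·row2 → [0,0,0,2]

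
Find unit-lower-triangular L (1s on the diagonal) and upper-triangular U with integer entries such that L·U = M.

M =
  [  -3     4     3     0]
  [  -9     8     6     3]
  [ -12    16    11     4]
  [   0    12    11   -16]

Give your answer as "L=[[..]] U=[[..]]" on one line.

  R1 -= 3·R0 → [0,-4,-3,3]
  R2 -= 4·R0 → [0,0,-1,4]
  R3 -= 0·R0 → [0,12,11,-16]
  R2 -= 0·R1 → [0,0,-1,4]
  R3 -= -3·R1 → [0,0,2,-7]
  R3 -= -2·R2 → [0,0,0,1]

L=[[1,0,0,0],[3,1,0,0],[4,0,1,0],[0,-3,-2,1]] U=[[-3,4,3,0],[0,-4,-3,3],[0,0,-1,4],[0,0,0,1]]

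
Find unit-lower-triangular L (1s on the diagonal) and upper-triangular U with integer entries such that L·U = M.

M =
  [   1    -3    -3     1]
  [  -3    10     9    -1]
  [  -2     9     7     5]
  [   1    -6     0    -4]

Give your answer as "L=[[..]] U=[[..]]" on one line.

L=[[1,0,0,0],[-3,1,0,0],[-2,3,1,0],[1,-3,3,1]] U=[[1,-3,-3,1],[0,1,0,2],[0,0,1,1],[0,0,0,-2]]

  row1 -= -3·row0 → [0,1,0,2]
  row2 -= -2·row0 → [0,3,1,7]
  row3 -= 1·row0 → [0,-3,3,-5]
  row2 -= 3·row1 → [0,0,1,1]
  row3 -= -3·row1 → [0,0,3,1]
  row3 -= 3·row2 → [0,0,0,-2]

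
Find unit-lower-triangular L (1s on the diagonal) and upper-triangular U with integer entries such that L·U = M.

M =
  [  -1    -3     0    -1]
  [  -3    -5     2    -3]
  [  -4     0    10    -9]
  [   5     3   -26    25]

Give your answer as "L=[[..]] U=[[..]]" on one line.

  r1 -= 3·r0 → [0,4,2,0]
  r2 -= 4·r0 → [0,12,10,-5]
  r3 -= -5·r0 → [0,-12,-26,20]
  r2 -= 3·r1 → [0,0,4,-5]
  r3 -= -3·r1 → [0,0,-20,20]
  r3 -= -5·r2 → [0,0,0,-5]

L=[[1,0,0,0],[3,1,0,0],[4,3,1,0],[-5,-3,-5,1]] U=[[-1,-3,0,-1],[0,4,2,0],[0,0,4,-5],[0,0,0,-5]]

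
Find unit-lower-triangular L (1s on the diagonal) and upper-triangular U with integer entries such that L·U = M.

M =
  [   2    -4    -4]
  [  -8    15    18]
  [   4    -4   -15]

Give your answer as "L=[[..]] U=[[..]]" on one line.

L=[[1,0,0],[-4,1,0],[2,-4,1]] U=[[2,-4,-4],[0,-1,2],[0,0,1]]

  R1 -= -4·R0 → [0,-1,2]
  R2 -= 2·R0 → [0,4,-7]
  R2 -= -4·R1 → [0,0,1]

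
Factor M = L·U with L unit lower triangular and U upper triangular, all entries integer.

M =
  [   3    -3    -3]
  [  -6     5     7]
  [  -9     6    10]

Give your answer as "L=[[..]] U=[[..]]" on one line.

  r1 -= -2·r0 → [0,-1,1]
  r2 -= -3·r0 → [0,-3,1]
  r2 -= 3·r1 → [0,0,-2]

L=[[1,0,0],[-2,1,0],[-3,3,1]] U=[[3,-3,-3],[0,-1,1],[0,0,-2]]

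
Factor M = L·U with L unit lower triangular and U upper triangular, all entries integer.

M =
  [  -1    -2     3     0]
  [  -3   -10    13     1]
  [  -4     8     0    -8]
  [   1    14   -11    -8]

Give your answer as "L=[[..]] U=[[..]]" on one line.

L=[[1,0,0,0],[3,1,0,0],[4,-4,1,0],[-1,-3,1,1]] U=[[-1,-2,3,0],[0,-4,4,1],[0,0,4,-4],[0,0,0,-1]]

  r1 -= 3·r0 → [0,-4,4,1]
  r2 -= 4·r0 → [0,16,-12,-8]
  r3 -= -1·r0 → [0,12,-8,-8]
  r2 -= -4·r1 → [0,0,4,-4]
  r3 -= -3·r1 → [0,0,4,-5]
  r3 -= 1·r2 → [0,0,0,-1]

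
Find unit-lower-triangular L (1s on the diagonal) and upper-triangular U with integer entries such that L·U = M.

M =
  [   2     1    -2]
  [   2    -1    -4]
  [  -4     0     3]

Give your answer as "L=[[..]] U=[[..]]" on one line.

L=[[1,0,0],[1,1,0],[-2,-1,1]] U=[[2,1,-2],[0,-2,-2],[0,0,-3]]

  row1 -= 1·row0 → [0,-2,-2]
  row2 -= -2·row0 → [0,2,-1]
  row2 -= -1·row1 → [0,0,-3]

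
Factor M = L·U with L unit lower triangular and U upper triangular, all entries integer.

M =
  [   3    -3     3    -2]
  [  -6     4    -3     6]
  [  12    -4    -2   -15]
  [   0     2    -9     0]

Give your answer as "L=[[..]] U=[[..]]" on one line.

  r1 -= -2·r0 → [0,-2,3,2]
  r2 -= 4·r0 → [0,8,-14,-7]
  r3 -= 0·r0 → [0,2,-9,0]
  r2 -= -4·r1 → [0,0,-2,1]
  r3 -= -1·r1 → [0,0,-6,2]
  r3 -= 3·r2 → [0,0,0,-1]

L=[[1,0,0,0],[-2,1,0,0],[4,-4,1,0],[0,-1,3,1]] U=[[3,-3,3,-2],[0,-2,3,2],[0,0,-2,1],[0,0,0,-1]]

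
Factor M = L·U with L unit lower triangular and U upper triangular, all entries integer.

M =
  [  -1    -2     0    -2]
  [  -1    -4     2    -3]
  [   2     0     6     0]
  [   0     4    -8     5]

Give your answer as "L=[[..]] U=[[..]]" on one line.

  R1 -= 1·R0 → [0,-2,2,-1]
  R2 -= -2·R0 → [0,-4,6,-4]
  R3 -= 0·R0 → [0,4,-8,5]
  R2 -= 2·R1 → [0,0,2,-2]
  R3 -= -2·R1 → [0,0,-4,3]
  R3 -= -2·R2 → [0,0,0,-1]

L=[[1,0,0,0],[1,1,0,0],[-2,2,1,0],[0,-2,-2,1]] U=[[-1,-2,0,-2],[0,-2,2,-1],[0,0,2,-2],[0,0,0,-1]]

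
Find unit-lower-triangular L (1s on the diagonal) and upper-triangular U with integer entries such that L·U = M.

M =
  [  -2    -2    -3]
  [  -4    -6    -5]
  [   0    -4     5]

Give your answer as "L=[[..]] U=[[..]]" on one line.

L=[[1,0,0],[2,1,0],[0,2,1]] U=[[-2,-2,-3],[0,-2,1],[0,0,3]]

  r1 -= 2·r0 → [0,-2,1]
  r2 -= 0·r0 → [0,-4,5]
  r2 -= 2·r1 → [0,0,3]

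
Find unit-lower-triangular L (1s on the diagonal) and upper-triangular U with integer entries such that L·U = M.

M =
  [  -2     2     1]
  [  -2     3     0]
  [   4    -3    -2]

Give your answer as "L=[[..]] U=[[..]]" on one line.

L=[[1,0,0],[1,1,0],[-2,1,1]] U=[[-2,2,1],[0,1,-1],[0,0,1]]

  row1 -= 1·row0 → [0,1,-1]
  row2 -= -2·row0 → [0,1,0]
  row2 -= 1·row1 → [0,0,1]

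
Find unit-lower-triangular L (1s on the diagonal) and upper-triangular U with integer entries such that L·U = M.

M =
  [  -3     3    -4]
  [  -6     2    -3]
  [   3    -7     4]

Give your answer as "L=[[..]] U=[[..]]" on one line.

  R1 -= 2·R0 → [0,-4,5]
  R2 -= -1·R0 → [0,-4,0]
  R2 -= 1·R1 → [0,0,-5]

L=[[1,0,0],[2,1,0],[-1,1,1]] U=[[-3,3,-4],[0,-4,5],[0,0,-5]]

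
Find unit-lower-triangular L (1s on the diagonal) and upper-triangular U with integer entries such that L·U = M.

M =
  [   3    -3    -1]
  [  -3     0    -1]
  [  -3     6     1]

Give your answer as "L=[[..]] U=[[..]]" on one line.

L=[[1,0,0],[-1,1,0],[-1,-1,1]] U=[[3,-3,-1],[0,-3,-2],[0,0,-2]]

  R1 -= -1·R0 → [0,-3,-2]
  R2 -= -1·R0 → [0,3,0]
  R2 -= -1·R1 → [0,0,-2]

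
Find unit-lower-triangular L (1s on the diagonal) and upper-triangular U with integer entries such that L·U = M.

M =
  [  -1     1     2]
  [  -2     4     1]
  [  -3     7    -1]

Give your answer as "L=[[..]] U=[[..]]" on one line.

  r1 -= 2·r0 → [0,2,-3]
  r2 -= 3·r0 → [0,4,-7]
  r2 -= 2·r1 → [0,0,-1]

L=[[1,0,0],[2,1,0],[3,2,1]] U=[[-1,1,2],[0,2,-3],[0,0,-1]]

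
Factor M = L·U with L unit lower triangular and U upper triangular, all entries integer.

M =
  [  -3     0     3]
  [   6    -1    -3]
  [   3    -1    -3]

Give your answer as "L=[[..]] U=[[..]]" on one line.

L=[[1,0,0],[-2,1,0],[-1,1,1]] U=[[-3,0,3],[0,-1,3],[0,0,-3]]

  row1 -= -2·row0 → [0,-1,3]
  row2 -= -1·row0 → [0,-1,0]
  row2 -= 1·row1 → [0,0,-3]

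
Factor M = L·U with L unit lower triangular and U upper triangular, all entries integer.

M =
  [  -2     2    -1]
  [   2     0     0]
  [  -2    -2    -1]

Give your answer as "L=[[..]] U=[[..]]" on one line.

  r1 -= -1·r0 → [0,2,-1]
  r2 -= 1·r0 → [0,-4,0]
  r2 -= -2·r1 → [0,0,-2]

L=[[1,0,0],[-1,1,0],[1,-2,1]] U=[[-2,2,-1],[0,2,-1],[0,0,-2]]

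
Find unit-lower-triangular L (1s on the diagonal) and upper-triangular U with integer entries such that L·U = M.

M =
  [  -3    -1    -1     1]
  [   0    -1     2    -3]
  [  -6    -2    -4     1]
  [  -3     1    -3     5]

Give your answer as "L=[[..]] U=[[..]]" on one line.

  r1 -= 0·r0 → [0,-1,2,-3]
  r2 -= 2·r0 → [0,0,-2,-1]
  r3 -= 1·r0 → [0,2,-2,4]
  r2 -= 0·r1 → [0,0,-2,-1]
  r3 -= -2·r1 → [0,0,2,-2]
  r3 -= -1·r2 → [0,0,0,-3]

L=[[1,0,0,0],[0,1,0,0],[2,0,1,0],[1,-2,-1,1]] U=[[-3,-1,-1,1],[0,-1,2,-3],[0,0,-2,-1],[0,0,0,-3]]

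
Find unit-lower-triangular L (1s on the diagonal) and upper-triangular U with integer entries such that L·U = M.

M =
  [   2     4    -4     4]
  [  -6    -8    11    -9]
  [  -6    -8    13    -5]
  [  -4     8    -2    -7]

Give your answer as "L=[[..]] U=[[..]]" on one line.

  R1 -= -3·R0 → [0,4,-1,3]
  R2 -= -3·R0 → [0,4,1,7]
  R3 -= -2·R0 → [0,16,-10,1]
  R2 -= 1·R1 → [0,0,2,4]
  R3 -= 4·R1 → [0,0,-6,-11]
  R3 -= -3·R2 → [0,0,0,1]

L=[[1,0,0,0],[-3,1,0,0],[-3,1,1,0],[-2,4,-3,1]] U=[[2,4,-4,4],[0,4,-1,3],[0,0,2,4],[0,0,0,1]]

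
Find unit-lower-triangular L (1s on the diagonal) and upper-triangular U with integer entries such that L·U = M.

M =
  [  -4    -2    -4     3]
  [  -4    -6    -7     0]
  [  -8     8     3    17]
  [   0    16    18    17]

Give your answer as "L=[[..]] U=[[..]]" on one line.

L=[[1,0,0,0],[1,1,0,0],[2,-3,1,0],[0,-4,3,1]] U=[[-4,-2,-4,3],[0,-4,-3,-3],[0,0,2,2],[0,0,0,-1]]

  row1 -= 1·row0 → [0,-4,-3,-3]
  row2 -= 2·row0 → [0,12,11,11]
  row3 -= 0·row0 → [0,16,18,17]
  row2 -= -3·row1 → [0,0,2,2]
  row3 -= -4·row1 → [0,0,6,5]
  row3 -= 3·row2 → [0,0,0,-1]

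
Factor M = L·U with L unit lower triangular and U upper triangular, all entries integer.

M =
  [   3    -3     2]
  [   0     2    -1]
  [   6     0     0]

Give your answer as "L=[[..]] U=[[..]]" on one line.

L=[[1,0,0],[0,1,0],[2,3,1]] U=[[3,-3,2],[0,2,-1],[0,0,-1]]

  r1 -= 0·r0 → [0,2,-1]
  r2 -= 2·r0 → [0,6,-4]
  r2 -= 3·r1 → [0,0,-1]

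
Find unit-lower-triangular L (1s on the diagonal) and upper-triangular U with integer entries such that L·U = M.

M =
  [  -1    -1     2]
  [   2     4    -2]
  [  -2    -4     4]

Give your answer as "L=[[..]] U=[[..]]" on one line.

  r1 -= -2·r0 → [0,2,2]
  r2 -= 2·r0 → [0,-2,0]
  r2 -= -1·r1 → [0,0,2]

L=[[1,0,0],[-2,1,0],[2,-1,1]] U=[[-1,-1,2],[0,2,2],[0,0,2]]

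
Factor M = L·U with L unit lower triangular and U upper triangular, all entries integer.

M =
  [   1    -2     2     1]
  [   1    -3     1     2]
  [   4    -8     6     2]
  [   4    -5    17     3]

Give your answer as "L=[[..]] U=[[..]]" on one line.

L=[[1,0,0,0],[1,1,0,0],[4,0,1,0],[4,-3,-3,1]] U=[[1,-2,2,1],[0,-1,-1,1],[0,0,-2,-2],[0,0,0,-4]]

  r1 -= 1·r0 → [0,-1,-1,1]
  r2 -= 4·r0 → [0,0,-2,-2]
  r3 -= 4·r0 → [0,3,9,-1]
  r2 -= 0·r1 → [0,0,-2,-2]
  r3 -= -3·r1 → [0,0,6,2]
  r3 -= -3·r2 → [0,0,0,-4]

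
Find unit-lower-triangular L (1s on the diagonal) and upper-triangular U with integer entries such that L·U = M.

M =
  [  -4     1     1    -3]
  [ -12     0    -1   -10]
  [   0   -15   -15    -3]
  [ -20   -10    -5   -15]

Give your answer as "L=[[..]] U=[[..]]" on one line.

  row1 -= 3·row0 → [0,-3,-4,-1]
  row2 -= 0·row0 → [0,-15,-15,-3]
  row3 -= 5·row0 → [0,-15,-10,0]
  row2 -= 5·row1 → [0,0,5,2]
  row3 -= 5·row1 → [0,0,10,5]
  row3 -= 2·row2 → [0,0,0,1]

L=[[1,0,0,0],[3,1,0,0],[0,5,1,0],[5,5,2,1]] U=[[-4,1,1,-3],[0,-3,-4,-1],[0,0,5,2],[0,0,0,1]]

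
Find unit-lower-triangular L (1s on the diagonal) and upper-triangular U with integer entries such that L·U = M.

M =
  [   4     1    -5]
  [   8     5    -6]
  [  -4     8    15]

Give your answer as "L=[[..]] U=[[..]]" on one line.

  r1 -= 2·r0 → [0,3,4]
  r2 -= -1·r0 → [0,9,10]
  r2 -= 3·r1 → [0,0,-2]

L=[[1,0,0],[2,1,0],[-1,3,1]] U=[[4,1,-5],[0,3,4],[0,0,-2]]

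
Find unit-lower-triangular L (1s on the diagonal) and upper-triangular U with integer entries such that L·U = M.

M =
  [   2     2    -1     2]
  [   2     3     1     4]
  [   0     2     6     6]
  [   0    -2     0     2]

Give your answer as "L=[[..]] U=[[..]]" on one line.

L=[[1,0,0,0],[1,1,0,0],[0,2,1,0],[0,-2,2,1]] U=[[2,2,-1,2],[0,1,2,2],[0,0,2,2],[0,0,0,2]]

  row1 -= 1·row0 → [0,1,2,2]
  row2 -= 0·row0 → [0,2,6,6]
  row3 -= 0·row0 → [0,-2,0,2]
  row2 -= 2·row1 → [0,0,2,2]
  row3 -= -2·row1 → [0,0,4,6]
  row3 -= 2·row2 → [0,0,0,2]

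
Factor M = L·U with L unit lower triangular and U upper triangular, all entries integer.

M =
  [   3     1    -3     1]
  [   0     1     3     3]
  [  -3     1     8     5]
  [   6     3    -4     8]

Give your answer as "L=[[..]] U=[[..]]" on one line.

  R1 -= 0·R0 → [0,1,3,3]
  R2 -= -1·R0 → [0,2,5,6]
  R3 -= 2·R0 → [0,1,2,6]
  R2 -= 2·R1 → [0,0,-1,0]
  R3 -= 1·R1 → [0,0,-1,3]
  R3 -= 1·R2 → [0,0,0,3]

L=[[1,0,0,0],[0,1,0,0],[-1,2,1,0],[2,1,1,1]] U=[[3,1,-3,1],[0,1,3,3],[0,0,-1,0],[0,0,0,3]]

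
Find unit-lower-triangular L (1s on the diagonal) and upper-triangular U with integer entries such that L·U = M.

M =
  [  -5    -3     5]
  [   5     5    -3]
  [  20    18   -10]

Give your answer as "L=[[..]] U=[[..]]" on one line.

  row1 -= -1·row0 → [0,2,2]
  row2 -= -4·row0 → [0,6,10]
  row2 -= 3·row1 → [0,0,4]

L=[[1,0,0],[-1,1,0],[-4,3,1]] U=[[-5,-3,5],[0,2,2],[0,0,4]]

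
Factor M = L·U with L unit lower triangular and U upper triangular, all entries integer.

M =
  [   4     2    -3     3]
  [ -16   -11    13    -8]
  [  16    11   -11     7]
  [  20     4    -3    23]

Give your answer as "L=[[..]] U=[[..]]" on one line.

  row1 -= -4·row0 → [0,-3,1,4]
  row2 -= 4·row0 → [0,3,1,-5]
  row3 -= 5·row0 → [0,-6,12,8]
  row2 -= -1·row1 → [0,0,2,-1]
  row3 -= 2·row1 → [0,0,10,0]
  row3 -= 5·row2 → [0,0,0,5]

L=[[1,0,0,0],[-4,1,0,0],[4,-1,1,0],[5,2,5,1]] U=[[4,2,-3,3],[0,-3,1,4],[0,0,2,-1],[0,0,0,5]]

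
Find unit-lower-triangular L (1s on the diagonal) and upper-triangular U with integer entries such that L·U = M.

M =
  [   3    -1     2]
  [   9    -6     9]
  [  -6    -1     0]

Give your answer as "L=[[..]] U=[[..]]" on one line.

  R1 -= 3·R0 → [0,-3,3]
  R2 -= -2·R0 → [0,-3,4]
  R2 -= 1·R1 → [0,0,1]

L=[[1,0,0],[3,1,0],[-2,1,1]] U=[[3,-1,2],[0,-3,3],[0,0,1]]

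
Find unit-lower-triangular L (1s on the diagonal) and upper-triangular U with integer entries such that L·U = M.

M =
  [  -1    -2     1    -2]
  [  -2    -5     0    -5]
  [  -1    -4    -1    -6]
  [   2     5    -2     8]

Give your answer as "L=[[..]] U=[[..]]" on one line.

  R1 -= 2·R0 → [0,-1,-2,-1]
  R2 -= 1·R0 → [0,-2,-2,-4]
  R3 -= -2·R0 → [0,1,0,4]
  R2 -= 2·R1 → [0,0,2,-2]
  R3 -= -1·R1 → [0,0,-2,3]
  R3 -= -1·R2 → [0,0,0,1]

L=[[1,0,0,0],[2,1,0,0],[1,2,1,0],[-2,-1,-1,1]] U=[[-1,-2,1,-2],[0,-1,-2,-1],[0,0,2,-2],[0,0,0,1]]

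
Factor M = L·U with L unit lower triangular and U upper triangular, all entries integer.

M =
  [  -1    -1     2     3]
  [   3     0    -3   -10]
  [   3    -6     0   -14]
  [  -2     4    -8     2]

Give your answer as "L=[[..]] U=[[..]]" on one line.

  R1 -= -3·R0 → [0,-3,3,-1]
  R2 -= -3·R0 → [0,-9,6,-5]
  R3 -= 2·R0 → [0,6,-12,-4]
  R2 -= 3·R1 → [0,0,-3,-2]
  R3 -= -2·R1 → [0,0,-6,-6]
  R3 -= 2·R2 → [0,0,0,-2]

L=[[1,0,0,0],[-3,1,0,0],[-3,3,1,0],[2,-2,2,1]] U=[[-1,-1,2,3],[0,-3,3,-1],[0,0,-3,-2],[0,0,0,-2]]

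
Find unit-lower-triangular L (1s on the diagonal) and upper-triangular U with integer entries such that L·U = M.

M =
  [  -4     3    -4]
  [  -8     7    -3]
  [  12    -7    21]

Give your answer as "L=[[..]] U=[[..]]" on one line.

  r1 -= 2·r0 → [0,1,5]
  r2 -= -3·r0 → [0,2,9]
  r2 -= 2·r1 → [0,0,-1]

L=[[1,0,0],[2,1,0],[-3,2,1]] U=[[-4,3,-4],[0,1,5],[0,0,-1]]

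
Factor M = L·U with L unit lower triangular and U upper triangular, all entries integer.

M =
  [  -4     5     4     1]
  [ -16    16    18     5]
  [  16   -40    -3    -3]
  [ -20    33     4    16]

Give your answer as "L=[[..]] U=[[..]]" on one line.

  r1 -= 4·r0 → [0,-4,2,1]
  r2 -= -4·r0 → [0,-20,13,1]
  r3 -= 5·r0 → [0,8,-16,11]
  r2 -= 5·r1 → [0,0,3,-4]
  r3 -= -2·r1 → [0,0,-12,13]
  r3 -= -4·r2 → [0,0,0,-3]

L=[[1,0,0,0],[4,1,0,0],[-4,5,1,0],[5,-2,-4,1]] U=[[-4,5,4,1],[0,-4,2,1],[0,0,3,-4],[0,0,0,-3]]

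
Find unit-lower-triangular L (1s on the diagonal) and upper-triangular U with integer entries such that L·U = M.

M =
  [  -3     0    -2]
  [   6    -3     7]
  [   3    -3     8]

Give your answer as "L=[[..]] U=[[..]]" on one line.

L=[[1,0,0],[-2,1,0],[-1,1,1]] U=[[-3,0,-2],[0,-3,3],[0,0,3]]

  R1 -= -2·R0 → [0,-3,3]
  R2 -= -1·R0 → [0,-3,6]
  R2 -= 1·R1 → [0,0,3]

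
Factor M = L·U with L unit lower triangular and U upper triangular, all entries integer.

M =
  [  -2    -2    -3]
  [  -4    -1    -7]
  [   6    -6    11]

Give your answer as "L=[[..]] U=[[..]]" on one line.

  R1 -= 2·R0 → [0,3,-1]
  R2 -= -3·R0 → [0,-12,2]
  R2 -= -4·R1 → [0,0,-2]

L=[[1,0,0],[2,1,0],[-3,-4,1]] U=[[-2,-2,-3],[0,3,-1],[0,0,-2]]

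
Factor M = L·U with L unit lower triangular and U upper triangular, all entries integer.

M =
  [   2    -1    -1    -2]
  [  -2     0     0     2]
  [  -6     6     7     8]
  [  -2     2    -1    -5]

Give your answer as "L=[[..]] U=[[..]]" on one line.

L=[[1,0,0,0],[-1,1,0,0],[-3,-3,1,0],[-1,-1,-3,1]] U=[[2,-1,-1,-2],[0,-1,-1,0],[0,0,1,2],[0,0,0,-1]]

  r1 -= -1·r0 → [0,-1,-1,0]
  r2 -= -3·r0 → [0,3,4,2]
  r3 -= -1·r0 → [0,1,-2,-7]
  r2 -= -3·r1 → [0,0,1,2]
  r3 -= -1·r1 → [0,0,-3,-7]
  r3 -= -3·r2 → [0,0,0,-1]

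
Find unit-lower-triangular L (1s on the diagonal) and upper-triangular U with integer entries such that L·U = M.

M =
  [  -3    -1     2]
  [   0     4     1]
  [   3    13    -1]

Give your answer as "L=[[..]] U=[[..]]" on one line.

L=[[1,0,0],[0,1,0],[-1,3,1]] U=[[-3,-1,2],[0,4,1],[0,0,-2]]

  r1 -= 0·r0 → [0,4,1]
  r2 -= -1·r0 → [0,12,1]
  r2 -= 3·r1 → [0,0,-2]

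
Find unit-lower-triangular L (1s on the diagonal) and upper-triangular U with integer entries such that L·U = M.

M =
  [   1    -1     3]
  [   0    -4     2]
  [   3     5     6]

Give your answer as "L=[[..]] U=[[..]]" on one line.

L=[[1,0,0],[0,1,0],[3,-2,1]] U=[[1,-1,3],[0,-4,2],[0,0,1]]

  r1 -= 0·r0 → [0,-4,2]
  r2 -= 3·r0 → [0,8,-3]
  r2 -= -2·r1 → [0,0,1]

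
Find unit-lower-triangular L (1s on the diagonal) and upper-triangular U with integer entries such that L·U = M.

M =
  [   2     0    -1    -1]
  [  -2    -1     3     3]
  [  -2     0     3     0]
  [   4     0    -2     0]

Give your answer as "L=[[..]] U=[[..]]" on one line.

  row1 -= -1·row0 → [0,-1,2,2]
  row2 -= -1·row0 → [0,0,2,-1]
  row3 -= 2·row0 → [0,0,0,2]
  row2 -= 0·row1 → [0,0,2,-1]
  row3 -= 0·row1 → [0,0,0,2]
  row3 -= 0·row2 → [0,0,0,2]

L=[[1,0,0,0],[-1,1,0,0],[-1,0,1,0],[2,0,0,1]] U=[[2,0,-1,-1],[0,-1,2,2],[0,0,2,-1],[0,0,0,2]]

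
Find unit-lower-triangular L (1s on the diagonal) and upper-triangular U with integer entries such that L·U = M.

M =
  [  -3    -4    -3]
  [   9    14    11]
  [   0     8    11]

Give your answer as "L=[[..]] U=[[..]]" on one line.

  R1 -= -3·R0 → [0,2,2]
  R2 -= 0·R0 → [0,8,11]
  R2 -= 4·R1 → [0,0,3]

L=[[1,0,0],[-3,1,0],[0,4,1]] U=[[-3,-4,-3],[0,2,2],[0,0,3]]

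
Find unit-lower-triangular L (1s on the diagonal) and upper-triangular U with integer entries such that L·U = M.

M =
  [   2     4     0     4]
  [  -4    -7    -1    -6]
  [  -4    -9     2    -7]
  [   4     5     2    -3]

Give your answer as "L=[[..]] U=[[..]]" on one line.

L=[[1,0,0,0],[-2,1,0,0],[-2,-1,1,0],[2,-3,-1,1]] U=[[2,4,0,4],[0,1,-1,2],[0,0,1,3],[0,0,0,-2]]

  r1 -= -2·r0 → [0,1,-1,2]
  r2 -= -2·r0 → [0,-1,2,1]
  r3 -= 2·r0 → [0,-3,2,-11]
  r2 -= -1·r1 → [0,0,1,3]
  r3 -= -3·r1 → [0,0,-1,-5]
  r3 -= -1·r2 → [0,0,0,-2]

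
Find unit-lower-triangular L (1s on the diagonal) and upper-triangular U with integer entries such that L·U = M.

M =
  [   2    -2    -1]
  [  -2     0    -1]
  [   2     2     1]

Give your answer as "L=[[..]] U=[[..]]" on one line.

L=[[1,0,0],[-1,1,0],[1,-2,1]] U=[[2,-2,-1],[0,-2,-2],[0,0,-2]]

  row1 -= -1·row0 → [0,-2,-2]
  row2 -= 1·row0 → [0,4,2]
  row2 -= -2·row1 → [0,0,-2]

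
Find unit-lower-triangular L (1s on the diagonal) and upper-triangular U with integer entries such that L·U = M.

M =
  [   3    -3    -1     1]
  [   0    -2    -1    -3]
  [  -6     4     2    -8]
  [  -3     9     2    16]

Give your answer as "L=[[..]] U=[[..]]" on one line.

L=[[1,0,0,0],[0,1,0,0],[-2,1,1,0],[-1,-3,-2,1]] U=[[3,-3,-1,1],[0,-2,-1,-3],[0,0,1,-3],[0,0,0,2]]

  row1 -= 0·row0 → [0,-2,-1,-3]
  row2 -= -2·row0 → [0,-2,0,-6]
  row3 -= -1·row0 → [0,6,1,17]
  row2 -= 1·row1 → [0,0,1,-3]
  row3 -= -3·row1 → [0,0,-2,8]
  row3 -= -2·row2 → [0,0,0,2]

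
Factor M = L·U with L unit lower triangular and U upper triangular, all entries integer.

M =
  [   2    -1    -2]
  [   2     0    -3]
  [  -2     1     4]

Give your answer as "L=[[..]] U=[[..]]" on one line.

L=[[1,0,0],[1,1,0],[-1,0,1]] U=[[2,-1,-2],[0,1,-1],[0,0,2]]

  r1 -= 1·r0 → [0,1,-1]
  r2 -= -1·r0 → [0,0,2]
  r2 -= 0·r1 → [0,0,2]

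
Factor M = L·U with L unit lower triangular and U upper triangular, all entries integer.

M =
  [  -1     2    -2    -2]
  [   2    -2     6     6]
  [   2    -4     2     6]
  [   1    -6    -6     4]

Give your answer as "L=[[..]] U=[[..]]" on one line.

  R1 -= -2·R0 → [0,2,2,2]
  R2 -= -2·R0 → [0,0,-2,2]
  R3 -= -1·R0 → [0,-4,-8,2]
  R2 -= 0·R1 → [0,0,-2,2]
  R3 -= -2·R1 → [0,0,-4,6]
  R3 -= 2·R2 → [0,0,0,2]

L=[[1,0,0,0],[-2,1,0,0],[-2,0,1,0],[-1,-2,2,1]] U=[[-1,2,-2,-2],[0,2,2,2],[0,0,-2,2],[0,0,0,2]]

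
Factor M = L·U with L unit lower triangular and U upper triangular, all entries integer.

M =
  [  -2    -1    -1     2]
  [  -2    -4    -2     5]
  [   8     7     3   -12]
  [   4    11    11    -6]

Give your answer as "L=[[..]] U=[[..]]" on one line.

  r1 -= 1·r0 → [0,-3,-1,3]
  r2 -= -4·r0 → [0,3,-1,-4]
  r3 -= -2·r0 → [0,9,9,-2]
  r2 -= -1·r1 → [0,0,-2,-1]
  r3 -= -3·r1 → [0,0,6,7]
  r3 -= -3·r2 → [0,0,0,4]

L=[[1,0,0,0],[1,1,0,0],[-4,-1,1,0],[-2,-3,-3,1]] U=[[-2,-1,-1,2],[0,-3,-1,3],[0,0,-2,-1],[0,0,0,4]]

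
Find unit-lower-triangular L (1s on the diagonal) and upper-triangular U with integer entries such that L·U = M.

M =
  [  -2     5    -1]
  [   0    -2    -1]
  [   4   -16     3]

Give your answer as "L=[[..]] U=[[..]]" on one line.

L=[[1,0,0],[0,1,0],[-2,3,1]] U=[[-2,5,-1],[0,-2,-1],[0,0,4]]

  R1 -= 0·R0 → [0,-2,-1]
  R2 -= -2·R0 → [0,-6,1]
  R2 -= 3·R1 → [0,0,4]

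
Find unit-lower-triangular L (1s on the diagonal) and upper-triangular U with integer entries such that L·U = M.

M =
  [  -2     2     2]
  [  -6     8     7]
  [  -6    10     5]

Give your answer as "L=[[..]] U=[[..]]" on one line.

  r1 -= 3·r0 → [0,2,1]
  r2 -= 3·r0 → [0,4,-1]
  r2 -= 2·r1 → [0,0,-3]

L=[[1,0,0],[3,1,0],[3,2,1]] U=[[-2,2,2],[0,2,1],[0,0,-3]]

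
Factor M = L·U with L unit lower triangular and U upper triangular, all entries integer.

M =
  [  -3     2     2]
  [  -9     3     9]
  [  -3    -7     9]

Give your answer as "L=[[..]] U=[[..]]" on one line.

  row1 -= 3·row0 → [0,-3,3]
  row2 -= 1·row0 → [0,-9,7]
  row2 -= 3·row1 → [0,0,-2]

L=[[1,0,0],[3,1,0],[1,3,1]] U=[[-3,2,2],[0,-3,3],[0,0,-2]]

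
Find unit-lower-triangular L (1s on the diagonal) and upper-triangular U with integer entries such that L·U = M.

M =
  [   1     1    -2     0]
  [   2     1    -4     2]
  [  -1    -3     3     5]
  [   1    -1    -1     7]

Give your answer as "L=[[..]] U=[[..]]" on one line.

L=[[1,0,0,0],[2,1,0,0],[-1,2,1,0],[1,2,1,1]] U=[[1,1,-2,0],[0,-1,0,2],[0,0,1,1],[0,0,0,2]]

  row1 -= 2·row0 → [0,-1,0,2]
  row2 -= -1·row0 → [0,-2,1,5]
  row3 -= 1·row0 → [0,-2,1,7]
  row2 -= 2·row1 → [0,0,1,1]
  row3 -= 2·row1 → [0,0,1,3]
  row3 -= 1·row2 → [0,0,0,2]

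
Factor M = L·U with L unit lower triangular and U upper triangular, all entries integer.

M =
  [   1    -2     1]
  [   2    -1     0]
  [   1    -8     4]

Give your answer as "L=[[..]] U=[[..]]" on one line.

L=[[1,0,0],[2,1,0],[1,-2,1]] U=[[1,-2,1],[0,3,-2],[0,0,-1]]

  r1 -= 2·r0 → [0,3,-2]
  r2 -= 1·r0 → [0,-6,3]
  r2 -= -2·r1 → [0,0,-1]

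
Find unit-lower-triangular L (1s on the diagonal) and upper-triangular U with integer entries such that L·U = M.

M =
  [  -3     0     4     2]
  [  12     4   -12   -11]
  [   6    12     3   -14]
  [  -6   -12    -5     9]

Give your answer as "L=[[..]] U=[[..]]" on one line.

  row1 -= -4·row0 → [0,4,4,-3]
  row2 -= -2·row0 → [0,12,11,-10]
  row3 -= 2·row0 → [0,-12,-13,5]
  row2 -= 3·row1 → [0,0,-1,-1]
  row3 -= -3·row1 → [0,0,-1,-4]
  row3 -= 1·row2 → [0,0,0,-3]

L=[[1,0,0,0],[-4,1,0,0],[-2,3,1,0],[2,-3,1,1]] U=[[-3,0,4,2],[0,4,4,-3],[0,0,-1,-1],[0,0,0,-3]]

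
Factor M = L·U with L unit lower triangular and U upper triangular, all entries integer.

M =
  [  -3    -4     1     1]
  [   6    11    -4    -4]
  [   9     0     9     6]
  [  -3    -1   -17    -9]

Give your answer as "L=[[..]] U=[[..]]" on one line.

  row1 -= -2·row0 → [0,3,-2,-2]
  row2 -= -3·row0 → [0,-12,12,9]
  row3 -= 1·row0 → [0,3,-18,-10]
  row2 -= -4·row1 → [0,0,4,1]
  row3 -= 1·row1 → [0,0,-16,-8]
  row3 -= -4·row2 → [0,0,0,-4]

L=[[1,0,0,0],[-2,1,0,0],[-3,-4,1,0],[1,1,-4,1]] U=[[-3,-4,1,1],[0,3,-2,-2],[0,0,4,1],[0,0,0,-4]]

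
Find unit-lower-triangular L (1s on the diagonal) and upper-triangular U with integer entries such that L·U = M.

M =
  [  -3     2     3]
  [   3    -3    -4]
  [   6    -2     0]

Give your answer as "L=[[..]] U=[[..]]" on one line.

  R1 -= -1·R0 → [0,-1,-1]
  R2 -= -2·R0 → [0,2,6]
  R2 -= -2·R1 → [0,0,4]

L=[[1,0,0],[-1,1,0],[-2,-2,1]] U=[[-3,2,3],[0,-1,-1],[0,0,4]]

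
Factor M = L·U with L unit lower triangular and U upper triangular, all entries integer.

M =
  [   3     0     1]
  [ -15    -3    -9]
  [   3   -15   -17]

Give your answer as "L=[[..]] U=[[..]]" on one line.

L=[[1,0,0],[-5,1,0],[1,5,1]] U=[[3,0,1],[0,-3,-4],[0,0,2]]

  r1 -= -5·r0 → [0,-3,-4]
  r2 -= 1·r0 → [0,-15,-18]
  r2 -= 5·r1 → [0,0,2]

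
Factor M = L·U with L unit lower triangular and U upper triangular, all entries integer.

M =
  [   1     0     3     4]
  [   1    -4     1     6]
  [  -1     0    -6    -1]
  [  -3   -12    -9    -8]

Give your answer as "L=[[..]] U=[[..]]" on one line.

  row1 -= 1·row0 → [0,-4,-2,2]
  row2 -= -1·row0 → [0,0,-3,3]
  row3 -= -3·row0 → [0,-12,0,4]
  row2 -= 0·row1 → [0,0,-3,3]
  row3 -= 3·row1 → [0,0,6,-2]
  row3 -= -2·row2 → [0,0,0,4]

L=[[1,0,0,0],[1,1,0,0],[-1,0,1,0],[-3,3,-2,1]] U=[[1,0,3,4],[0,-4,-2,2],[0,0,-3,3],[0,0,0,4]]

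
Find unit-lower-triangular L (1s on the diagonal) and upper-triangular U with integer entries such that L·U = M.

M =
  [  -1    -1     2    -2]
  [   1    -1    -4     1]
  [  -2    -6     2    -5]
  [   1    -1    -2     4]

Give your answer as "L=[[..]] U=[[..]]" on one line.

  r1 -= -1·r0 → [0,-2,-2,-1]
  r2 -= 2·r0 → [0,-4,-2,-1]
  r3 -= -1·r0 → [0,-2,0,2]
  r2 -= 2·r1 → [0,0,2,1]
  r3 -= 1·r1 → [0,0,2,3]
  r3 -= 1·r2 → [0,0,0,2]

L=[[1,0,0,0],[-1,1,0,0],[2,2,1,0],[-1,1,1,1]] U=[[-1,-1,2,-2],[0,-2,-2,-1],[0,0,2,1],[0,0,0,2]]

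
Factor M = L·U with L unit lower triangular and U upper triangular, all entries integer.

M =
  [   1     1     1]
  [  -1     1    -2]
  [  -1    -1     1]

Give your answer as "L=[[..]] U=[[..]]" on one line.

L=[[1,0,0],[-1,1,0],[-1,0,1]] U=[[1,1,1],[0,2,-1],[0,0,2]]

  r1 -= -1·r0 → [0,2,-1]
  r2 -= -1·r0 → [0,0,2]
  r2 -= 0·r1 → [0,0,2]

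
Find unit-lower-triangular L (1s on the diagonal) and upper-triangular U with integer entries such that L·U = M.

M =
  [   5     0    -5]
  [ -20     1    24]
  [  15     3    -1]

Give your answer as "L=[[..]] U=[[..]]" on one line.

L=[[1,0,0],[-4,1,0],[3,3,1]] U=[[5,0,-5],[0,1,4],[0,0,2]]

  row1 -= -4·row0 → [0,1,4]
  row2 -= 3·row0 → [0,3,14]
  row2 -= 3·row1 → [0,0,2]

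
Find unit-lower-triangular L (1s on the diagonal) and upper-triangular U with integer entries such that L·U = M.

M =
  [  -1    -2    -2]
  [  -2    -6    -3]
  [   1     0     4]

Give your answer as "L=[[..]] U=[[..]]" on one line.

L=[[1,0,0],[2,1,0],[-1,1,1]] U=[[-1,-2,-2],[0,-2,1],[0,0,1]]

  R1 -= 2·R0 → [0,-2,1]
  R2 -= -1·R0 → [0,-2,2]
  R2 -= 1·R1 → [0,0,1]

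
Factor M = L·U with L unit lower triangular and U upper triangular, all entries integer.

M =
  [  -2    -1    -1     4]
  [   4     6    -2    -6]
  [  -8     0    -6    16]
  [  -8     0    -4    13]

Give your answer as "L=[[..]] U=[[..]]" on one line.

L=[[1,0,0,0],[-2,1,0,0],[4,1,1,0],[4,1,2,1]] U=[[-2,-1,-1,4],[0,4,-4,2],[0,0,2,-2],[0,0,0,-1]]

  row1 -= -2·row0 → [0,4,-4,2]
  row2 -= 4·row0 → [0,4,-2,0]
  row3 -= 4·row0 → [0,4,0,-3]
  row2 -= 1·row1 → [0,0,2,-2]
  row3 -= 1·row1 → [0,0,4,-5]
  row3 -= 2·row2 → [0,0,0,-1]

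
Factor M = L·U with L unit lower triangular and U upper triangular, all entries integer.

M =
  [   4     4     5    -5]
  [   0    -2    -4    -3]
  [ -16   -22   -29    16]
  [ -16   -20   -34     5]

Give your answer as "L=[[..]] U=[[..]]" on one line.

L=[[1,0,0,0],[0,1,0,0],[-4,3,1,0],[-4,2,-2,1]] U=[[4,4,5,-5],[0,-2,-4,-3],[0,0,3,5],[0,0,0,1]]

  R1 -= 0·R0 → [0,-2,-4,-3]
  R2 -= -4·R0 → [0,-6,-9,-4]
  R3 -= -4·R0 → [0,-4,-14,-15]
  R2 -= 3·R1 → [0,0,3,5]
  R3 -= 2·R1 → [0,0,-6,-9]
  R3 -= -2·R2 → [0,0,0,1]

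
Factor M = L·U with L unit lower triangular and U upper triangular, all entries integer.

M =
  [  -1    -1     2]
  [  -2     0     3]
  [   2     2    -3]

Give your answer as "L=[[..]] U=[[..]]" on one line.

L=[[1,0,0],[2,1,0],[-2,0,1]] U=[[-1,-1,2],[0,2,-1],[0,0,1]]

  R1 -= 2·R0 → [0,2,-1]
  R2 -= -2·R0 → [0,0,1]
  R2 -= 0·R1 → [0,0,1]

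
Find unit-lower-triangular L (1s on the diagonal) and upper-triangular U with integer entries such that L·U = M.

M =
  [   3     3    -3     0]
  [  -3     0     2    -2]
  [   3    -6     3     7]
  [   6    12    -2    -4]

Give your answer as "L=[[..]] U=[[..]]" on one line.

  row1 -= -1·row0 → [0,3,-1,-2]
  row2 -= 1·row0 → [0,-9,6,7]
  row3 -= 2·row0 → [0,6,4,-4]
  row2 -= -3·row1 → [0,0,3,1]
  row3 -= 2·row1 → [0,0,6,0]
  row3 -= 2·row2 → [0,0,0,-2]

L=[[1,0,0,0],[-1,1,0,0],[1,-3,1,0],[2,2,2,1]] U=[[3,3,-3,0],[0,3,-1,-2],[0,0,3,1],[0,0,0,-2]]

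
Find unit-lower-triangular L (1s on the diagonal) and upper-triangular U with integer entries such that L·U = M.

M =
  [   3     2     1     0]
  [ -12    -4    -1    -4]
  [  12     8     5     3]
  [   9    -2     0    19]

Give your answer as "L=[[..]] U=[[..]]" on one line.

L=[[1,0,0,0],[-4,1,0,0],[4,0,1,0],[3,-2,3,1]] U=[[3,2,1,0],[0,4,3,-4],[0,0,1,3],[0,0,0,2]]

  row1 -= -4·row0 → [0,4,3,-4]
  row2 -= 4·row0 → [0,0,1,3]
  row3 -= 3·row0 → [0,-8,-3,19]
  row2 -= 0·row1 → [0,0,1,3]
  row3 -= -2·row1 → [0,0,3,11]
  row3 -= 3·row2 → [0,0,0,2]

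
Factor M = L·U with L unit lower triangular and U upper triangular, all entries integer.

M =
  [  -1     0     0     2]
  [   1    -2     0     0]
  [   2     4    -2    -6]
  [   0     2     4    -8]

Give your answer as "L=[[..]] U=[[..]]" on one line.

L=[[1,0,0,0],[-1,1,0,0],[-2,-2,1,0],[0,-1,-2,1]] U=[[-1,0,0,2],[0,-2,0,2],[0,0,-2,2],[0,0,0,-2]]

  row1 -= -1·row0 → [0,-2,0,2]
  row2 -= -2·row0 → [0,4,-2,-2]
  row3 -= 0·row0 → [0,2,4,-8]
  row2 -= -2·row1 → [0,0,-2,2]
  row3 -= -1·row1 → [0,0,4,-6]
  row3 -= -2·row2 → [0,0,0,-2]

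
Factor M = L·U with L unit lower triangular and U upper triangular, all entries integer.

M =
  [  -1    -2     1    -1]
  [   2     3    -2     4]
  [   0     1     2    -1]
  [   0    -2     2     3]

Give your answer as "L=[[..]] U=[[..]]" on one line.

L=[[1,0,0,0],[-2,1,0,0],[0,-1,1,0],[0,2,1,1]] U=[[-1,-2,1,-1],[0,-1,0,2],[0,0,2,1],[0,0,0,-2]]

  row1 -= -2·row0 → [0,-1,0,2]
  row2 -= 0·row0 → [0,1,2,-1]
  row3 -= 0·row0 → [0,-2,2,3]
  row2 -= -1·row1 → [0,0,2,1]
  row3 -= 2·row1 → [0,0,2,-1]
  row3 -= 1·row2 → [0,0,0,-2]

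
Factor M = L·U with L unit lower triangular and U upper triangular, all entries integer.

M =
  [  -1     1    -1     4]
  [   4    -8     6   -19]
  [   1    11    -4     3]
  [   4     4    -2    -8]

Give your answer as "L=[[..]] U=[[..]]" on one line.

L=[[1,0,0,0],[-4,1,0,0],[-1,-3,1,0],[-4,-2,-2,1]] U=[[-1,1,-1,4],[0,-4,2,-3],[0,0,1,-2],[0,0,0,-2]]

  R1 -= -4·R0 → [0,-4,2,-3]
  R2 -= -1·R0 → [0,12,-5,7]
  R3 -= -4·R0 → [0,8,-6,8]
  R2 -= -3·R1 → [0,0,1,-2]
  R3 -= -2·R1 → [0,0,-2,2]
  R3 -= -2·R2 → [0,0,0,-2]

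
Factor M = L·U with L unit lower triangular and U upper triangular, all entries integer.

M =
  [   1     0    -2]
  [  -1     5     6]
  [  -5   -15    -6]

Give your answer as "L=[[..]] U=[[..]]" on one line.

  row1 -= -1·row0 → [0,5,4]
  row2 -= -5·row0 → [0,-15,-16]
  row2 -= -3·row1 → [0,0,-4]

L=[[1,0,0],[-1,1,0],[-5,-3,1]] U=[[1,0,-2],[0,5,4],[0,0,-4]]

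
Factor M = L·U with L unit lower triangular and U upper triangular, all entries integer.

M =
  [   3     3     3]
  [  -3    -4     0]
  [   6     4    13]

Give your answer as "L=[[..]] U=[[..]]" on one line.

  r1 -= -1·r0 → [0,-1,3]
  r2 -= 2·r0 → [0,-2,7]
  r2 -= 2·r1 → [0,0,1]

L=[[1,0,0],[-1,1,0],[2,2,1]] U=[[3,3,3],[0,-1,3],[0,0,1]]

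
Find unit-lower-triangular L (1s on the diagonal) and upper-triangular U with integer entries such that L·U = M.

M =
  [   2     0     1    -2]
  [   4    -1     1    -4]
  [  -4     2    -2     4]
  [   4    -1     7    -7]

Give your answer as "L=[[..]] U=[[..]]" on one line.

  R1 -= 2·R0 → [0,-1,-1,0]
  R2 -= -2·R0 → [0,2,0,0]
  R3 -= 2·R0 → [0,-1,5,-3]
  R2 -= -2·R1 → [0,0,-2,0]
  R3 -= 1·R1 → [0,0,6,-3]
  R3 -= -3·R2 → [0,0,0,-3]

L=[[1,0,0,0],[2,1,0,0],[-2,-2,1,0],[2,1,-3,1]] U=[[2,0,1,-2],[0,-1,-1,0],[0,0,-2,0],[0,0,0,-3]]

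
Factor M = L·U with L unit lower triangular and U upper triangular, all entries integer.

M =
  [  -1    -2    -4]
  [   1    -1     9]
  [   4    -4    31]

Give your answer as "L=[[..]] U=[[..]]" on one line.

L=[[1,0,0],[-1,1,0],[-4,4,1]] U=[[-1,-2,-4],[0,-3,5],[0,0,-5]]

  R1 -= -1·R0 → [0,-3,5]
  R2 -= -4·R0 → [0,-12,15]
  R2 -= 4·R1 → [0,0,-5]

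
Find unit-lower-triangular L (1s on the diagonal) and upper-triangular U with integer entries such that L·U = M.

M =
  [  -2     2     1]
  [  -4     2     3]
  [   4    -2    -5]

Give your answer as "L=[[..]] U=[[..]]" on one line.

  R1 -= 2·R0 → [0,-2,1]
  R2 -= -2·R0 → [0,2,-3]
  R2 -= -1·R1 → [0,0,-2]

L=[[1,0,0],[2,1,0],[-2,-1,1]] U=[[-2,2,1],[0,-2,1],[0,0,-2]]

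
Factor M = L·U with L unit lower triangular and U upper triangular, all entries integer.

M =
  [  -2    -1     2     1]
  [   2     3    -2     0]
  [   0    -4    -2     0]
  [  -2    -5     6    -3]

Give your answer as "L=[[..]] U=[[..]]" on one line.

L=[[1,0,0,0],[-1,1,0,0],[0,-2,1,0],[1,-2,-2,1]] U=[[-2,-1,2,1],[0,2,0,1],[0,0,-2,2],[0,0,0,2]]

  r1 -= -1·r0 → [0,2,0,1]
  r2 -= 0·r0 → [0,-4,-2,0]
  r3 -= 1·r0 → [0,-4,4,-4]
  r2 -= -2·r1 → [0,0,-2,2]
  r3 -= -2·r1 → [0,0,4,-2]
  r3 -= -2·r2 → [0,0,0,2]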